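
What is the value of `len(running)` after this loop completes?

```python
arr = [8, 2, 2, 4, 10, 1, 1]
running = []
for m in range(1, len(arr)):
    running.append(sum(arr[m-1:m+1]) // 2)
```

Number of 2-element averages
`running` takes the values: [] → [5] → [5, 2] → [5, 2, 3] → [5, 2, 3, 7] → [5, 2, 3, 7, 5] → [5, 2, 3, 7, 5, 1]
So `len(running)` = 6

Answer: 6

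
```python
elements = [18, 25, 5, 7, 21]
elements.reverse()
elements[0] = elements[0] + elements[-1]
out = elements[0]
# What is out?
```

Trace:
`elements = [18, 25, 5, 7, 21]` → elements = [18, 25, 5, 7, 21]
`elements.reverse()` → elements = [21, 7, 5, 25, 18]
`elements[0] = elements[0] + elements[-1]` → elements = [39, 7, 5, 25, 18]
`out = elements[0]` → out = 39
So out = 39

Answer: 39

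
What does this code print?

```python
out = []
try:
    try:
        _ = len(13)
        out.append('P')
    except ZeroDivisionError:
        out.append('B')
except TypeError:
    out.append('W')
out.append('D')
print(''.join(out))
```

Execution trace: 'W' (outer except TypeError) → 'D' (after the try/except). Output: WD

Answer: WD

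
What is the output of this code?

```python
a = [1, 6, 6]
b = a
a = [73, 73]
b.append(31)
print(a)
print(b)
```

Key concept: rebinding vs mutation: a is rebound to a new list, b still points at the original.
Step by step:
`a = [1, 6, 6]` → a = [1, 6, 6]
`b = a` → b = [1, 6, 6] (same object as a)
`a = [73, 73]` → a = [73, 73]
`b.append(31)` → b = [1, 6, 6, 31]
`print(a)` → prints [73, 73]
`print(b)` → prints [1, 6, 6, 31]

Answer:
[73, 73]
[1, 6, 6, 31]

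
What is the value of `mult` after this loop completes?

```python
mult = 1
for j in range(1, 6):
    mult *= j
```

5! = 120
`mult` takes the values: 1 → 2 → 6 → 24 → 120

Answer: 120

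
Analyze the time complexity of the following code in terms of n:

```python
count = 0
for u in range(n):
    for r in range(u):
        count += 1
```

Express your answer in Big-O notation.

Each loop level contributes: n × n. Multiplying the contributions gives O(n^2).

Answer: O(n^2)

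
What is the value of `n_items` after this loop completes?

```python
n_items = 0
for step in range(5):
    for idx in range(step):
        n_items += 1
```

Triangle number: 0+1+2+...+4
`n_items` takes the values: 0 → 1 → 2 → 3 → 4 → 5 → 6 → 7 → 8 → 9 → 10

Answer: 10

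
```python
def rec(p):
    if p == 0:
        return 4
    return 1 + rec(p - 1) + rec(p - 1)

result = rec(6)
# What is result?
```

rec(p) = 1 + 2·rec(p-1), rec(0)=4. Closed form: (4+1)·2^6 - 1 = 319.

Answer: 319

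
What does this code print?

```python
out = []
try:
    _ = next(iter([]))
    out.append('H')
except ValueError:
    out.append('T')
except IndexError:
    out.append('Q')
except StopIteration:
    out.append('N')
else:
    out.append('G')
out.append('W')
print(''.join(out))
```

Execution trace: 'N' (except StopIteration) → 'W' (after the try/except). Output: NW

Answer: NW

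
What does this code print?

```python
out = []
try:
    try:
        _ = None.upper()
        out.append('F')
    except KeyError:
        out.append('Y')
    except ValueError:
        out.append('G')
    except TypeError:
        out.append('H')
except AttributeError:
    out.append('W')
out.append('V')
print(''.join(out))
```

Execution trace: 'W' (outer except AttributeError) → 'V' (after the try/except). Output: WV

Answer: WV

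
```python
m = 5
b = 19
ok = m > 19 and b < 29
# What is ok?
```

Trace:
`m = 5` → m = 5
`b = 19` → b = 19
`ok = m > 19 and b < 29` → ok = False
So ok = False

Answer: False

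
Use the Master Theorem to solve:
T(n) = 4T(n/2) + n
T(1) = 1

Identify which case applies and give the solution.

a=4, b=2, f(n)=n. log_2(4) = 2. Since c=1 < 2, Case 1 applies: T(n) = Θ(n^log_b(a)) = O(n^2).

Answer: O(n^2) - Case 1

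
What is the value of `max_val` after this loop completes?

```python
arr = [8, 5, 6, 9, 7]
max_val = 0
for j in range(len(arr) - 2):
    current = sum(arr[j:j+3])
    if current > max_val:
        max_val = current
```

Max sum of 3-element window in [8, 5, 6, 9, 7]
`max_val` takes the values: 0 → 19 → 20 → 22

Answer: 22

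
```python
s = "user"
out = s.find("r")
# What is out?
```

Trace:
`s = "user"` → s = 'user'
`out = s.find("r")` → out = 3
So out = 3

Answer: 3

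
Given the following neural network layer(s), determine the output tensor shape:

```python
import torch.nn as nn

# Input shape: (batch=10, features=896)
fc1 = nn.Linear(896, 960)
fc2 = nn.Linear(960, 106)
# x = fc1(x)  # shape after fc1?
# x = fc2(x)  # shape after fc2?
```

Input: (10, 896) -> after fc1: (10, 960) -> Output: (10, 106)

Answer: (10, 106)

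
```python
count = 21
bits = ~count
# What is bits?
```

Trace:
`count = 21` → count = 21
`bits = ~count` → bits = -22
So bits = -22

Answer: -22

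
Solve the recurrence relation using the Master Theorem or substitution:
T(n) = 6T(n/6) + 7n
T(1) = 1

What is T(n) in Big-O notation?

By Master Theorem: a=6, b=6, f(n)=7n. Since log_6(6) = 1 and f(n) = Θ(n^1), Case 2 applies. T(n) = O(n log n).

Answer: O(n log n)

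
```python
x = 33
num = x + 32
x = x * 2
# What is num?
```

Trace:
`x = 33` → x = 33
`num = x + 32` → num = 65
`x = x * 2` → x = 66
So num = 65

Answer: 65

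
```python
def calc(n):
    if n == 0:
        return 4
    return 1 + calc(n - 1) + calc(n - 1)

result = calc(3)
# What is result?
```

calc(n) = 1 + 2·calc(n-1), calc(0)=4. Closed form: (4+1)·2^3 - 1 = 39.

Answer: 39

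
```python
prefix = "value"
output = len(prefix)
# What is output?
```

Trace:
`prefix = "value"` → prefix = 'value'
`output = len(prefix)` → output = 5
So output = 5

Answer: 5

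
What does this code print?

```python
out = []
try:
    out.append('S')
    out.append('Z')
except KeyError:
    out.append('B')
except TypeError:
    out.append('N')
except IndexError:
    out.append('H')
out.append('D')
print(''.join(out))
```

Execution trace: 'S' (try body) → 'Z' (try body, no exception) → 'D' (after the try/except). Output: SZD

Answer: SZD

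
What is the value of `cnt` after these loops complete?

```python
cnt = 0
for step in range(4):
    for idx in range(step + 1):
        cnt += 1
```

Triangle: 1 + 2 + ... + 4
`cnt` takes the values: 0 → 1 → 2 → 3 → 4 → 5 → 6 → 7 → 8 → 9 → 10

Answer: 10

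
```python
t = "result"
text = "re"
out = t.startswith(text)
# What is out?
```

Trace:
`t = "result"` → t = 'result'
`text = "re"` → text = 're'
`out = t.startswith(text)` → out = True
So out = True

Answer: True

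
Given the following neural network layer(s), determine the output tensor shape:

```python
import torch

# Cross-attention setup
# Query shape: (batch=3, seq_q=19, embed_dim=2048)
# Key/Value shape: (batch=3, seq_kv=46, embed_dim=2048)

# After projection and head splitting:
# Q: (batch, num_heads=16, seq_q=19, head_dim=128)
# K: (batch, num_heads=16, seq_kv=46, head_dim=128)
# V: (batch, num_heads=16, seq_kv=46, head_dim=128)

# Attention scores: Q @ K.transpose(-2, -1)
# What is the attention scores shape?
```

Input: (3, 19, 2048) -> Output: (3, 16, 19, 46)

Answer: (3, 16, 19, 46)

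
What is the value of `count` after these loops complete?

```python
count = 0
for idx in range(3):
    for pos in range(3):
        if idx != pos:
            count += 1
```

3² - 3 (exclude diagonal)
`count` takes the values: 0 → 1 → 2 → 3 → 4 → 5 → 6

Answer: 6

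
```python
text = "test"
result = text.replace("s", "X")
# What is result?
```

Trace:
`text = "test"` → text = 'test'
`result = text.replace("s", "X")` → result = 'teXt'
So result = 'teXt'

Answer: 'teXt'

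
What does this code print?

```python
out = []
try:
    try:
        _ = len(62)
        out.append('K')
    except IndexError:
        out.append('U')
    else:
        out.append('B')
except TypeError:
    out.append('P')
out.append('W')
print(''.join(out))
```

Execution trace: 'P' (outer except TypeError) → 'W' (after the try/except). Output: PW

Answer: PW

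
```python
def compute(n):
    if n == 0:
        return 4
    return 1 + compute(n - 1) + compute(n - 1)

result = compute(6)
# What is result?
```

compute(n) = 1 + 2·compute(n-1), compute(0)=4. Closed form: (4+1)·2^6 - 1 = 319.

Answer: 319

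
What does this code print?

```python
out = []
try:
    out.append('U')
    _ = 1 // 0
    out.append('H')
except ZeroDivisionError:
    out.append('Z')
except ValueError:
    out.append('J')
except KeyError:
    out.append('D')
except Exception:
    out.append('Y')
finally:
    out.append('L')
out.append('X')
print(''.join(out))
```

Execution trace: 'U' (try body) → 'Z' (except ZeroDivisionError) → 'L' (finally) → 'X' (after the try/except). Output: UZLX

Answer: UZLX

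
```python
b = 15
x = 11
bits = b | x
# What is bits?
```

Trace:
`b = 15` → b = 15
`x = 11` → x = 11
`bits = b | x` → bits = 15
So bits = 15

Answer: 15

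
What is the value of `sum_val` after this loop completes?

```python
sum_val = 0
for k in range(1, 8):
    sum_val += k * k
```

Sum of squares 1² to 7² = 140
`sum_val` takes the values: 0 → 1 → 5 → 14 → 30 → 55 → 91 → 140

Answer: 140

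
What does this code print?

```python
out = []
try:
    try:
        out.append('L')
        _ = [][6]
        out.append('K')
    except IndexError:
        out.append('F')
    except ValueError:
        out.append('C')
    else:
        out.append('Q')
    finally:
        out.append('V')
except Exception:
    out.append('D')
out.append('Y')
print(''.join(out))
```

Execution trace: 'L' (inner try body) → 'F' (inner except IndexError) → 'V' (inner finally) → 'Y' (after the try/except). Output: LFVY

Answer: LFVY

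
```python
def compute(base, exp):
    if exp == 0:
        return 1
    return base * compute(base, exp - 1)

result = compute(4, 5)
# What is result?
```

compute(4, 5) = 4 * 4 * 4 * 4 * 4 = 1024

Answer: 1024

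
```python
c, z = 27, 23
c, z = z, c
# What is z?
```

Trace:
`c, z = 27, 23` → c = 27; z = 23
`c, z = z, c` → c = 23; z = 27
So z = 27

Answer: 27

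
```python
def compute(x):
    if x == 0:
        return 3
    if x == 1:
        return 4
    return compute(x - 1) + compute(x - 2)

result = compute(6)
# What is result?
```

Build up from base cases: compute(0)=3, compute(1)=4, compute(2)=7, compute(3)=11, compute(4)=18, compute(5)=29, compute(6)=47

Answer: 47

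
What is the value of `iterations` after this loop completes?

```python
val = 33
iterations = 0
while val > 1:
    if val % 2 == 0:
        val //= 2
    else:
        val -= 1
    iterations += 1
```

Steps to reduce 33 to 1
`iterations` takes the values: 0 → 1 → 2 → 3 → 4 → 5 → 6

Answer: 6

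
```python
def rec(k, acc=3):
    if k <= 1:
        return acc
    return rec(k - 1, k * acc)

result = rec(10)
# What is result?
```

Accumulator trace (n, acc): (10, 3) -> (9, 30) -> (8, 270) -> (7, 2160) -> (6, 15120) -> (5, 90720) -> (4, 453600) -> (3, 1814400) -> (2, 5443200) -> (1, 10886400) -> return 10886400

Answer: 10886400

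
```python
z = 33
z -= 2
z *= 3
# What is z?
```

Trace:
`z = 33` → z = 33
`z -= 2` → z = 31
`z *= 3` → z = 93
So z = 93

Answer: 93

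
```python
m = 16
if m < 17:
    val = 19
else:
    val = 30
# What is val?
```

Trace:
`m = 16` → m = 16
`if m < 17: ...` → m < 17 is True → val = 19
So val = 19

Answer: 19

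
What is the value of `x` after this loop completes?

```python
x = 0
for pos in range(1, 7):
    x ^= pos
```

XOR of 1 to 6
`x` takes the values: 0 → 1 → 3 → 0 → 4 → 1 → 7

Answer: 7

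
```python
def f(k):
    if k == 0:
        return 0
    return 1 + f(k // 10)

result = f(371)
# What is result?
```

Count of digits of 371: 3

Answer: 3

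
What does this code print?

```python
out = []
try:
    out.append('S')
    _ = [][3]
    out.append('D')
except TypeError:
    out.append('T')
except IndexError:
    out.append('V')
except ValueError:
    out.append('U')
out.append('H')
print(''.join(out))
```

Execution trace: 'S' (try body) → 'V' (except IndexError) → 'H' (after the try/except). Output: SVH

Answer: SVH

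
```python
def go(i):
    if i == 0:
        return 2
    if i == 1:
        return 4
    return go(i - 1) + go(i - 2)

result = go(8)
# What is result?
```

Build up from base cases: go(0)=2, go(1)=4, go(2)=6, go(3)=10, go(4)=16, go(5)=26, go(6)=42, ..., go(8)=110

Answer: 110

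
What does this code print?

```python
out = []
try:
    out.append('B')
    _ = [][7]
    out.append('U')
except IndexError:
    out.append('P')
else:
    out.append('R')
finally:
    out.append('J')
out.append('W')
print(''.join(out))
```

Execution trace: 'B' (try body) → 'P' (except IndexError) → 'J' (finally) → 'W' (after the try/except). Output: BPJW

Answer: BPJW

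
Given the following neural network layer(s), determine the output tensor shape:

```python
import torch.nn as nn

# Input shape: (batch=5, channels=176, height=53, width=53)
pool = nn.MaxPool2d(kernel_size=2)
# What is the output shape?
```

Input: (5, 176, 53, 53) -> Output: (5, 176, 26, 26)

Answer: (5, 176, 26, 26)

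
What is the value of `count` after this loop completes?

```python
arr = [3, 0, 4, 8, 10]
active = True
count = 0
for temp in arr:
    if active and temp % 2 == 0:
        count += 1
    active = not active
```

Count even values at even positions
`count` takes the values: 0 → 1 → 2

Answer: 2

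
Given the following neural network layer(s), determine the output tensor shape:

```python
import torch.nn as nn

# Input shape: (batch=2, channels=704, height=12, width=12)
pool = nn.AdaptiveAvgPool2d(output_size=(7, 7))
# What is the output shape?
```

Input: (2, 704, 12, 12) -> Output: (2, 704, 7, 7)

Answer: (2, 704, 7, 7)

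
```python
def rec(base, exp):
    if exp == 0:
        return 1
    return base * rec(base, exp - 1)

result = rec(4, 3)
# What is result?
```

rec(4, 3) = 4 * 4 * 4 = 64

Answer: 64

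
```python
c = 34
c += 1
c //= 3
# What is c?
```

Trace:
`c = 34` → c = 34
`c += 1` → c = 35
`c //= 3` → c = 11
So c = 11

Answer: 11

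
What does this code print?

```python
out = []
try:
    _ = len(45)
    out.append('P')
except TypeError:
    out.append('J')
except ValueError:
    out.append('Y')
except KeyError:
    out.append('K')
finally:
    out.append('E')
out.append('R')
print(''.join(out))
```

Execution trace: 'J' (except TypeError) → 'E' (finally) → 'R' (after the try/except). Output: JER

Answer: JER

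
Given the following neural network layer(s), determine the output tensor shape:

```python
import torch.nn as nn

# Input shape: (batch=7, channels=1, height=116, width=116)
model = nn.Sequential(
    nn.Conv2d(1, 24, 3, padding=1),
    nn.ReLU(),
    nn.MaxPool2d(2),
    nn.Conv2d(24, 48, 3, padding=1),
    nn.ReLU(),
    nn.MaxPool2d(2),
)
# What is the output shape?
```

Input: (7, 1, 116, 116) -> after first Conv2d: (7, 24, 116, 116) -> after first MaxPool2d: (7, 24, 58, 58) -> after second Conv2d: (7, 48, 58, 58) -> Output: (7, 48, 29, 29)

Answer: (7, 48, 29, 29)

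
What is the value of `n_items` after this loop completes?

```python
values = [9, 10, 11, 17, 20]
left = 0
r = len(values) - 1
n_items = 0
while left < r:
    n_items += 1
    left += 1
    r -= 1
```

Iterations until pointers meet (list length 5)
`n_items` takes the values: 0 → 1 → 2

Answer: 2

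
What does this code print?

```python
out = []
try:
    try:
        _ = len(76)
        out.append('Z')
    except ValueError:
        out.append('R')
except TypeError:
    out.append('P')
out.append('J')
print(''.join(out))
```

Execution trace: 'P' (outer except TypeError) → 'J' (after the try/except). Output: PJ

Answer: PJ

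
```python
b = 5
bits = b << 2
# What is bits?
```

Trace:
`b = 5` → b = 5
`bits = b << 2` → bits = 20
So bits = 20

Answer: 20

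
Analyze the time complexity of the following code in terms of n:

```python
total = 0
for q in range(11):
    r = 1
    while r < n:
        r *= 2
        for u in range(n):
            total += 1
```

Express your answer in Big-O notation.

Each loop level contributes: 1 × log n × n. Multiplying the contributions gives O(n log n).

Answer: O(n log n)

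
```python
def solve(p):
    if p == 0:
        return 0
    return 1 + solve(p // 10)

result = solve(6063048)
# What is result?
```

Count of digits of 6063048: 7

Answer: 7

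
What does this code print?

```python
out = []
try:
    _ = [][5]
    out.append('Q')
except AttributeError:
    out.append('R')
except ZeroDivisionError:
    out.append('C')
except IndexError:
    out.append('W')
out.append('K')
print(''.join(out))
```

Execution trace: 'W' (except IndexError) → 'K' (after the try/except). Output: WK

Answer: WK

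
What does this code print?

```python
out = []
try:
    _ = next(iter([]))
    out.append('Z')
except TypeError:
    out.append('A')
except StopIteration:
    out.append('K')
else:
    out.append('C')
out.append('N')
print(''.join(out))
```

Execution trace: 'K' (except StopIteration) → 'N' (after the try/except). Output: KN

Answer: KN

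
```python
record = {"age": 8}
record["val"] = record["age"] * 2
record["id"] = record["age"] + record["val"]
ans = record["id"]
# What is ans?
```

Trace:
`record = {"age": 8}` → record = {'age': 8}
`record["val"] = record["age"] * 2` → record = {'age': 8, 'val': 16}
`record["id"] = record["age"] + record["val"]` → record = {'age': 8, 'val': 16, 'id': 24}
`ans = record["id"]` → ans = 24
So ans = 24

Answer: 24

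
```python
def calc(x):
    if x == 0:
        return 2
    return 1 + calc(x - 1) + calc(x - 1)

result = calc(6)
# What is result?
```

calc(x) = 1 + 2·calc(x-1), calc(0)=2. Closed form: (2+1)·2^6 - 1 = 191.

Answer: 191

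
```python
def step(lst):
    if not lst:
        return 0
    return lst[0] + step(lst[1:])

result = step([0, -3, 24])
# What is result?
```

0 + (-3) + 24 + 0 = 21

Answer: 21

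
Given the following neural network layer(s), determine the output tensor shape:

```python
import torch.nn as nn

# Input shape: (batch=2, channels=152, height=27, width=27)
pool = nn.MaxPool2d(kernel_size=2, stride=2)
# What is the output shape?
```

Input: (2, 152, 27, 27) -> Output: (2, 152, 13, 13)

Answer: (2, 152, 13, 13)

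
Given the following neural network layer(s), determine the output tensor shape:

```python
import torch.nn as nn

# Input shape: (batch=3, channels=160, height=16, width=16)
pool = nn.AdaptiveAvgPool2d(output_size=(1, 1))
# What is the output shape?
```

Input: (3, 160, 16, 16) -> Output: (3, 160, 1, 1)

Answer: (3, 160, 1, 1)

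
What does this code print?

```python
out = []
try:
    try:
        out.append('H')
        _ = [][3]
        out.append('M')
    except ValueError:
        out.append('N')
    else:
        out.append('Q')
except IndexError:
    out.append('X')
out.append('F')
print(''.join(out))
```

Execution trace: 'H' (try body) → 'X' (outer except IndexError) → 'F' (after the try/except). Output: HXF

Answer: HXF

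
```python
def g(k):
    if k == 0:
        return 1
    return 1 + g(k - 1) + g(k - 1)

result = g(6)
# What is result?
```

g(k) = 1 + 2·g(k-1), g(0)=1. Closed form: (1+1)·2^6 - 1 = 127.

Answer: 127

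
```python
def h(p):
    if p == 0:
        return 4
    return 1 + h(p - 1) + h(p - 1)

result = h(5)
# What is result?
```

h(p) = 1 + 2·h(p-1), h(0)=4. Closed form: (4+1)·2^5 - 1 = 159.

Answer: 159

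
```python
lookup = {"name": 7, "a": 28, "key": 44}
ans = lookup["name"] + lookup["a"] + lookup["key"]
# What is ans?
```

Trace:
`lookup = {"name": 7, "a": 28, "key": 44}` → lookup = {'name': 7, 'a': 28, 'key': 44}
`ans = lookup["name"] + lookup["a"] + lookup["key"]` → ans = 79
So ans = 79

Answer: 79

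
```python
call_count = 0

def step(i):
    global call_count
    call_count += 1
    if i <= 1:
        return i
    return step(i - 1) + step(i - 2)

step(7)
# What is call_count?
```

Calls(i) = 1 + Calls(i-1) + Calls(i-2); Calls(0)=Calls(1)=1. For i=7 this gives 41.

Answer: 41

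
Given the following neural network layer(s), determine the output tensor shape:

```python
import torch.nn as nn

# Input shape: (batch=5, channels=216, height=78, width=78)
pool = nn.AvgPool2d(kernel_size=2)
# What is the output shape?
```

Input: (5, 216, 78, 78) -> Output: (5, 216, 39, 39)

Answer: (5, 216, 39, 39)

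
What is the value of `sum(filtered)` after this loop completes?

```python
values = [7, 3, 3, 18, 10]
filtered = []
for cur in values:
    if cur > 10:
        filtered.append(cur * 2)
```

Sum of doubled values > 10
`filtered` takes the values: [] → [36]
So `sum(filtered)` = 36

Answer: 36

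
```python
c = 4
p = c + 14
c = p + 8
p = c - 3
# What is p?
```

Trace:
`c = 4` → c = 4
`p = c + 14` → p = 18
`c = p + 8` → c = 26
`p = c - 3` → p = 23
So p = 23

Answer: 23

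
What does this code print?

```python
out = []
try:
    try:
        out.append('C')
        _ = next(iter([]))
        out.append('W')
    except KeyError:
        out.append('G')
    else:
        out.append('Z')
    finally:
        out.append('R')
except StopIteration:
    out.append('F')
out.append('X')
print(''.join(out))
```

Execution trace: 'C' (try body) → 'R' (finally) → 'F' (outer except StopIteration) → 'X' (after the try/except). Output: CRFX

Answer: CRFX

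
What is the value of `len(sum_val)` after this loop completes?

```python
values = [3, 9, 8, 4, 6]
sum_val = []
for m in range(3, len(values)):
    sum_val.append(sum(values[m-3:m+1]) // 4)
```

Number of 4-element averages
`sum_val` takes the values: [] → [6] → [6, 6]
So `len(sum_val)` = 2

Answer: 2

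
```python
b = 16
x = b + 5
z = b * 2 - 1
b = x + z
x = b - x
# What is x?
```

Trace:
`b = 16` → b = 16
`x = b + 5` → x = 21
`z = b * 2 - 1` → z = 31
`b = x + z` → b = 52
`x = b - x` → x = 31
So x = 31

Answer: 31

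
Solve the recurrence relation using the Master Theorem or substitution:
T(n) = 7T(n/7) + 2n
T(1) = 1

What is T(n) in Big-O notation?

By Master Theorem: a=7, b=7, f(n)=2n. Since log_7(7) = 1 and f(n) = Θ(n^1), Case 2 applies. T(n) = O(n log n).

Answer: O(n log n)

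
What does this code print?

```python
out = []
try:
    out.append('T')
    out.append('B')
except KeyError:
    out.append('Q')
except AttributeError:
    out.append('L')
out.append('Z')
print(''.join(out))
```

Execution trace: 'T' (try body) → 'B' (try body, no exception) → 'Z' (after the try/except). Output: TBZ

Answer: TBZ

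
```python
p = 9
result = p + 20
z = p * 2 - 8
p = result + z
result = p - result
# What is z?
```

Trace:
`p = 9` → p = 9
`result = p + 20` → result = 29
`z = p * 2 - 8` → z = 10
`p = result + z` → p = 39
`result = p - result` → result = 10
So z = 10

Answer: 10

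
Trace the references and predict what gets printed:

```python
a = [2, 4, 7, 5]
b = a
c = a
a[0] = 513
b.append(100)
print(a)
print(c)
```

Key concept: multiple aliases.
Step by step:
`a = [2, 4, 7, 5]` → a = [2, 4, 7, 5]
`b = a` → b = [2, 4, 7, 5] (same object as a)
`c = a` → c = [2, 4, 7, 5] (same object as a, b)
`a[0] = 513` → a = [513, 4, 7, 5] (same object as b, c); b = [513, 4, 7, 5] (same object as a, c); c = [513, 4, 7, 5] (same object as a, b)
`b.append(100)` → a = [513, 4, 7, 5, 100] (same object as b, c); b = [513, 4, 7, 5, 100] (same object as a, c); c = [513, 4, 7, 5, 100] (same object as a, b)
`print(a)` → prints [513, 4, 7, 5, 100]
`print(c)` → prints [513, 4, 7, 5, 100]

Answer:
[513, 4, 7, 5, 100]
[513, 4, 7, 5, 100]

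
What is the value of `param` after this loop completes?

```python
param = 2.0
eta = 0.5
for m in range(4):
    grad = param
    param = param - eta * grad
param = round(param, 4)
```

Gradient descent: w = 2.0 * (1 - 0.5)^4
`param` takes the values: 2.0 → 1.0 → 0.5 → 0.25 → 0.125

Answer: 0.125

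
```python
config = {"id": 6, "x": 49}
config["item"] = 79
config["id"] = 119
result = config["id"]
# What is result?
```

Trace:
`config = {"id": 6, "x": 49}` → config = {'id': 6, 'x': 49}
`config["item"] = 79` → config = {'id': 6, 'x': 49, 'item': 79}
`config["id"] = 119` → config = {'id': 119, 'x': 49, 'item': 79}
`result = config["id"]` → result = 119
So result = 119

Answer: 119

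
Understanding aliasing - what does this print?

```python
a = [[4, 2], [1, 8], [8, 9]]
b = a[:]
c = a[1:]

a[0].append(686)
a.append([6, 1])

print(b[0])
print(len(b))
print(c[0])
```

Key concept: slice with nested mutation.
Step by step:
`a = [[4, 2], [1, 8], [8, 9]]` → a = [[4, 2], [1, 8], [8, 9]]
`b = a[:]` → b = [[4, 2], [1, 8], [8, 9]]
`c = a[1:]` → c = [[1, 8], [8, 9]]
`a[0].append(686)` → a = [[4, 2, 686], [1, 8], [8, 9]]; b = [[4, 2, 686], [1, 8], [8, 9]]
`a.append([6, 1])` → a = [[4, 2, 686], [1, 8], [8, 9], [6, 1]]
`print(b[0])` → prints [4, 2, 686]
`print(len(b))` → prints 3
`print(c[0])` → prints [1, 8]

Answer:
[4, 2, 686]
3
[1, 8]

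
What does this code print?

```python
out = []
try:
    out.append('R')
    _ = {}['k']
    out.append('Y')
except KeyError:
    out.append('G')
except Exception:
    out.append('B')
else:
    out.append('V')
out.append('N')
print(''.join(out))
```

Execution trace: 'R' (try body) → 'G' (except KeyError) → 'N' (after the try/except). Output: RGN

Answer: RGN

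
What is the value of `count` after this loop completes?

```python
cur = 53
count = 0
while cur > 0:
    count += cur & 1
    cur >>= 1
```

Count set bits in 53 (binary: 0b110101)
`count` takes the values: 0 → 1 → 2 → 3 → 4

Answer: 4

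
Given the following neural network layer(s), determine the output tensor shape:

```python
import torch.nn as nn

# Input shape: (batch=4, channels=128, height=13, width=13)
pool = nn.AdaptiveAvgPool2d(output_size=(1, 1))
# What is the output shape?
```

Input: (4, 128, 13, 13) -> Output: (4, 128, 1, 1)

Answer: (4, 128, 1, 1)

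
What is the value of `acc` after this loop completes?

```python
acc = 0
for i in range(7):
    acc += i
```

Sum of 0 to 6 = 21
`acc` takes the values: 0 → 1 → 3 → 6 → 10 → 15 → 21

Answer: 21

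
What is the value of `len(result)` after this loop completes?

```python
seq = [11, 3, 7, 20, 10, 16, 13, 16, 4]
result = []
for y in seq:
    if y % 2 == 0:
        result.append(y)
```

Count even numbers in [11, 3, 7, 20, 10, 16, 13, 16, 4]
`result` takes the values: [] → [20] → [20, 10] → [20, 10, 16] → [20, 10, 16, 16] → [20, 10, 16, 16, 4]
So `len(result)` = 5

Answer: 5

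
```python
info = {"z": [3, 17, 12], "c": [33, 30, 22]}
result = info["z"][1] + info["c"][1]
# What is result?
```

Trace:
`info = {"z": [3, 17, 12], "c": [33, 30, 22]}` → info = {'z': [3, 17, 12], 'c': [33, 30, 22]}
`result = info["z"][1] + info["c"][1]` → result = 47
So result = 47

Answer: 47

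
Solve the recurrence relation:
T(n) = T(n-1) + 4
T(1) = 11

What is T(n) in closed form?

Unrolling: T(n) = T(1) + 4·(n-1) = 11 + 4(n-1) = 4n + 7.

Answer: T(n) = 4n + 7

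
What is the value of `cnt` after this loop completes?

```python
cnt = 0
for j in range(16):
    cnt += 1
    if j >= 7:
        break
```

Loop breaks when j reaches 7, cnt is 8
`cnt` takes the values: 0 → 1 → 2 → 3 → 4 → 5 → 6 → 7 → 8

Answer: 8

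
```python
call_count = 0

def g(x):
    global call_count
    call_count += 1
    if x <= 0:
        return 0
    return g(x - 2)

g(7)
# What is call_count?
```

Linear recursion stepping by 2: 5 calls from x=7 down to ≤0.

Answer: 5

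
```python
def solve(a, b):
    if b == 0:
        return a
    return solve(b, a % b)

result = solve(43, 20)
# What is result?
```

solve(43, 20) -> solve(20, 3) -> solve(3, 2) -> solve(2, 1) -> solve(1, 0) -> 1

Answer: 1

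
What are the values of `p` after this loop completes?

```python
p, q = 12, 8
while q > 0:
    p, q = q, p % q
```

GCD of 12 and 8
`p` takes the values: 12 → 8 → 4

Answer: 4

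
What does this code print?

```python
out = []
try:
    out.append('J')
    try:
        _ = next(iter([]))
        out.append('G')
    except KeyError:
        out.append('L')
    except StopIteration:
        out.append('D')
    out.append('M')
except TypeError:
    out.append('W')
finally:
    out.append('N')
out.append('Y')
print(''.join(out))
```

Execution trace: 'J' (try body) → 'D' (inner except StopIteration) → 'M' (try body, no exception) → 'N' (finally) → 'Y' (after the try/except). Output: JDMNY

Answer: JDMNY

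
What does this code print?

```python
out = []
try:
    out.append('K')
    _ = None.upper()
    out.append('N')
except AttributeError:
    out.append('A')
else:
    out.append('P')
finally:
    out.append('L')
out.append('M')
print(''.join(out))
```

Execution trace: 'K' (try body) → 'A' (except AttributeError) → 'L' (finally) → 'M' (after the try/except). Output: KALM

Answer: KALM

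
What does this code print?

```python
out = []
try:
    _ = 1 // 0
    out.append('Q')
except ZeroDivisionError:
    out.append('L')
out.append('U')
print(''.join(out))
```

Execution trace: 'L' (except ZeroDivisionError) → 'U' (after the try/except). Output: LU

Answer: LU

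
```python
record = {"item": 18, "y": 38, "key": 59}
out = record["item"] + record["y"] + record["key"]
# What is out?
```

Trace:
`record = {"item": 18, "y": 38, "key": 59}` → record = {'item': 18, 'y': 38, 'key': 59}
`out = record["item"] + record["y"] + record["key"]` → out = 115
So out = 115

Answer: 115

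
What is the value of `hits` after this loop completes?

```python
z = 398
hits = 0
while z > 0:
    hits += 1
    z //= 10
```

Count digits by repeated division by 10
`hits` takes the values: 0 → 1 → 2 → 3

Answer: 3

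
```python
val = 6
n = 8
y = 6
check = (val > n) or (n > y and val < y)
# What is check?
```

Trace:
`val = 6` → val = 6
`n = 8` → n = 8
`y = 6` → y = 6
`check = (val > n) or (n > y and val < y)` → check = False
So check = False

Answer: False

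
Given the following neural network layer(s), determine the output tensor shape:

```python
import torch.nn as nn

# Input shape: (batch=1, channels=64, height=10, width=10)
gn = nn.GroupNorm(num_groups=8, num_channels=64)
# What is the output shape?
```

Input: (1, 64, 10, 10) -> Output: (1, 64, 10, 10)

Answer: (1, 64, 10, 10)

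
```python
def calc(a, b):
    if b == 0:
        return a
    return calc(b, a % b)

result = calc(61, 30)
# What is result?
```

calc(61, 30) -> calc(30, 1) -> calc(1, 0) -> 1

Answer: 1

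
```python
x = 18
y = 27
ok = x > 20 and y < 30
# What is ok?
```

Trace:
`x = 18` → x = 18
`y = 27` → y = 27
`ok = x > 20 and y < 30` → ok = False
So ok = False

Answer: False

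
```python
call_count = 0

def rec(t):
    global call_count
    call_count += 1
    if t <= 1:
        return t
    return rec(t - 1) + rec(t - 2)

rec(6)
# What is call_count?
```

Calls(t) = 1 + Calls(t-1) + Calls(t-2); Calls(0)=Calls(1)=1. For t=6 this gives 25.

Answer: 25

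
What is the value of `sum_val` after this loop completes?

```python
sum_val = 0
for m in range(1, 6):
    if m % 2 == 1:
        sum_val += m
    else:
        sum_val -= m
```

Add odd, subtract even
`sum_val` takes the values: 0 → 1 → -1 → 2 → -2 → 3

Answer: 3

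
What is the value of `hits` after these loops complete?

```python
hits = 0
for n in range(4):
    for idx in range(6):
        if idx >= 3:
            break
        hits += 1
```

Inner breaks at 3, outer runs 4 times
`hits` takes the values: 0 → 1 → 2 → 3 → 4 → 5 → 6 → 7 → 8 → 9 → 10 → 11 → 12

Answer: 12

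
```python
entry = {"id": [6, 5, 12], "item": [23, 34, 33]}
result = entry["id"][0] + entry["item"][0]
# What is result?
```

Trace:
`entry = {"id": [6, 5, 12], "item": [23, 34, 33]}` → entry = {'id': [6, 5, 12], 'item': [23, 34, 33]}
`result = entry["id"][0] + entry["item"][0]` → result = 29
So result = 29

Answer: 29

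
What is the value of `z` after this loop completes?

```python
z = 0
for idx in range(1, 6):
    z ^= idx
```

XOR of 1 to 5
`z` takes the values: 0 → 1 → 3 → 0 → 4 → 1

Answer: 1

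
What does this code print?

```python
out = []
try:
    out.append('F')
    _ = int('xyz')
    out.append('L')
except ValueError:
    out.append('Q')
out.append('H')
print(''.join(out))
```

Execution trace: 'F' (try body) → 'Q' (except ValueError) → 'H' (after the try/except). Output: FQH

Answer: FQH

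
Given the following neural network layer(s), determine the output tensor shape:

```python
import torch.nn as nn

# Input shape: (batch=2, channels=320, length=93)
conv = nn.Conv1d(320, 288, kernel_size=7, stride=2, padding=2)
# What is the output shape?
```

Input: (2, 320, 93) -> Output: (2, 288, 46)

Answer: (2, 288, 46)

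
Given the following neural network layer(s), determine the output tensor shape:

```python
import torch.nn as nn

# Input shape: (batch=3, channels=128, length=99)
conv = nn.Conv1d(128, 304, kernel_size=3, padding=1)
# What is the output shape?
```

Input: (3, 128, 99) -> Output: (3, 304, 99)

Answer: (3, 304, 99)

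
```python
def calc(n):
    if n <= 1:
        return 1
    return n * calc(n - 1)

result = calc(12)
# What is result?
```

calc(12) = 12 * 11 * 10 * 9 * 8 * 7 * 6 * 5 * 4 * 3 * 2 * 1 = 479001600

Answer: 479001600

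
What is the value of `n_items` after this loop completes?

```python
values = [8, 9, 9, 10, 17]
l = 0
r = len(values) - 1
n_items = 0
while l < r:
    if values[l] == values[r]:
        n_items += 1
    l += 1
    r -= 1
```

Count matching pairs from ends
`n_items` takes the values: 0

Answer: 0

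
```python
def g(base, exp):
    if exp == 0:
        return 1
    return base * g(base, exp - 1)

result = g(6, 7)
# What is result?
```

g(6, 7) = 6 * 6 * 6 * 6 * 6 * 6 * 6 = 279936

Answer: 279936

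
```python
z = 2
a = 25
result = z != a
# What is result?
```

Trace:
`z = 2` → z = 2
`a = 25` → a = 25
`result = z != a` → result = True
So result = True

Answer: True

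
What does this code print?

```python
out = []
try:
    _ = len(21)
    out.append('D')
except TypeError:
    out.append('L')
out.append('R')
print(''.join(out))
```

Execution trace: 'L' (except TypeError) → 'R' (after the try/except). Output: LR

Answer: LR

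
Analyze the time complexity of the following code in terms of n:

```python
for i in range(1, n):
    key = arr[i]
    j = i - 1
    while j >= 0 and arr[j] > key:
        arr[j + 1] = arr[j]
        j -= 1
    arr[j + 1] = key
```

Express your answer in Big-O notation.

This is Insertion sort. Time complexity: O(n²).

Answer: O(n²)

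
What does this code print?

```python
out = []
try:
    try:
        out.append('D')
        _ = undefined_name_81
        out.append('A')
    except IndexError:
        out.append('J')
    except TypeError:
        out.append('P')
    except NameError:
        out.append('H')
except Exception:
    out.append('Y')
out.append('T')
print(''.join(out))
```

Execution trace: 'D' (inner try body) → 'H' (inner except NameError) → 'T' (after the try/except). Output: DHT

Answer: DHT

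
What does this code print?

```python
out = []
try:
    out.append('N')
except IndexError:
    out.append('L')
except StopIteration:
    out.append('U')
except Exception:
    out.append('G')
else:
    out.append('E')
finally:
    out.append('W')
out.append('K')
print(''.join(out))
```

Execution trace: 'N' (try body, no exception) → 'E' (else) → 'W' (finally) → 'K' (after the try/except). Output: NEWK

Answer: NEWK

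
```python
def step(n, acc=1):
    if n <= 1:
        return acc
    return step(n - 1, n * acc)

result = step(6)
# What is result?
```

Accumulator trace (n, acc): (6, 1) -> (5, 6) -> (4, 30) -> (3, 120) -> (2, 360) -> (1, 720) -> return 720

Answer: 720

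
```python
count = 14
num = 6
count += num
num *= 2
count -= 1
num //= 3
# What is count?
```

Trace:
`count = 14` → count = 14
`num = 6` → num = 6
`count += num` → count = 20
`num *= 2` → num = 12
`count -= 1` → count = 19
`num //= 3` → num = 4
So count = 19

Answer: 19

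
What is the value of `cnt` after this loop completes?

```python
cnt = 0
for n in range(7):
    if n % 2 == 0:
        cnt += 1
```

Count numbers divisible by 2 in range(7)
`cnt` takes the values: 0 → 1 → 2 → 3 → 4

Answer: 4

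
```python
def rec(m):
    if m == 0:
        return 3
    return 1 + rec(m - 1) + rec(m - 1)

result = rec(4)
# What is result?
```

rec(m) = 1 + 2·rec(m-1), rec(0)=3. Closed form: (3+1)·2^4 - 1 = 63.

Answer: 63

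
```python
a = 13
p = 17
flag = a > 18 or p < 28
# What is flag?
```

Trace:
`a = 13` → a = 13
`p = 17` → p = 17
`flag = a > 18 or p < 28` → flag = True
So flag = True

Answer: True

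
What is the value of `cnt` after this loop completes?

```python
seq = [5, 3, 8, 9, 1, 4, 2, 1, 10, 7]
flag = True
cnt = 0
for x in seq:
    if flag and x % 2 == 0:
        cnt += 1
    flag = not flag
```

Count even values at even positions
`cnt` takes the values: 0 → 1 → 2 → 3

Answer: 3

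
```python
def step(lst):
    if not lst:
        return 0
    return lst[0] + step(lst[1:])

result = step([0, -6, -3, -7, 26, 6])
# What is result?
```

0 + (-6) + (-3) + (-7) + 26 + 6 + 0 = 16

Answer: 16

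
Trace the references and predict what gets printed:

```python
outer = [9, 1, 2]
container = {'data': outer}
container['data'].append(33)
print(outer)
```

Key concept: dict holds reference to list.
Step by step:
`outer = [9, 1, 2]` → outer = [9, 1, 2]
`container = {'data': outer}` → container = {'data': [9, 1, 2]}
`container['data'].append(33)` → outer = [9, 1, 2, 33]; container = {'data': [9, 1, 2, 33]}
`print(outer)` → prints [9, 1, 2, 33]

Answer: [9, 1, 2, 33]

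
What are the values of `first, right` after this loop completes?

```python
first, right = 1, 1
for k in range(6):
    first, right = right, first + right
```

Fibonacci: after 6 iterations
`first, right` takes the values: (1, 1) → (1, 2) → (2, 3) → (3, 5) → (5, 8) → (8, 13) → (13, 21)

Answer: 13, 21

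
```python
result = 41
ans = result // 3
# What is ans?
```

Trace:
`result = 41` → result = 41
`ans = result // 3` → ans = 13
So ans = 13

Answer: 13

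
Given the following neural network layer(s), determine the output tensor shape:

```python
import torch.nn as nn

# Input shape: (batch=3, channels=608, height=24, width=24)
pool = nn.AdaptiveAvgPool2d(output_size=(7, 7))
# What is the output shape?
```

Input: (3, 608, 24, 24) -> Output: (3, 608, 7, 7)

Answer: (3, 608, 7, 7)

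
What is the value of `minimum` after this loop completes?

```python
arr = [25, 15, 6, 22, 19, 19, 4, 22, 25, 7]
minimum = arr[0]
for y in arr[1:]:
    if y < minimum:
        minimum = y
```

Minimum of [25, 15, 6, 22, 19, 19, 4, 22, 25, 7]
`minimum` takes the values: 25 → 15 → 6 → 4

Answer: 4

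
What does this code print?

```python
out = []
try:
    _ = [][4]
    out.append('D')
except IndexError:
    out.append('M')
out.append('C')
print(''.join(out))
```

Execution trace: 'M' (except IndexError) → 'C' (after the try/except). Output: MC

Answer: MC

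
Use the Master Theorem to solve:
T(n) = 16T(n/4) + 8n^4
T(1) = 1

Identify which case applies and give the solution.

a=16, b=4, f(n)=8n^4. log_4(16) = 2. Since c=4 > 2 and the regularity condition holds (16(n/4)^4 = (16/4^4)n^4 with 16/4^4 < 1), Case 3 applies: T(n) = Θ(f(n)) = O(n^4).

Answer: O(n^4) - Case 3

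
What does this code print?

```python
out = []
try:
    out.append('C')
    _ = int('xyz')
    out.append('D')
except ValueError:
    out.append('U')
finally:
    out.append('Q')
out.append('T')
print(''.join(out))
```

Execution trace: 'C' (try body) → 'U' (except ValueError) → 'Q' (finally) → 'T' (after the try/except). Output: CUQT

Answer: CUQT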